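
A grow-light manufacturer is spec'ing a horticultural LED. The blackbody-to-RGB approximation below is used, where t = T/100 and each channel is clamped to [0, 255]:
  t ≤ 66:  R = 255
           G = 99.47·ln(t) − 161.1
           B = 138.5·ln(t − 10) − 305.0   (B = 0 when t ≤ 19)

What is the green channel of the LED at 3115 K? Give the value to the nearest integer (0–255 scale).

181

t = 3115/100 = 31.15; the t ≤ 66 branch applies.
G = 99.47·ln 31.15 − 161.1 = 99.47·3.4388 − 161.1 = 180.959.
Rounded: 181.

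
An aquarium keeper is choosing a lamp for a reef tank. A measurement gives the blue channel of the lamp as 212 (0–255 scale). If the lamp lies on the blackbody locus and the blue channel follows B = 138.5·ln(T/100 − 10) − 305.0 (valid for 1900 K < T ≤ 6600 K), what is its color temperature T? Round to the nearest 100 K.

ln(t − 10) = (212 + 305.0) / 138.5 = 3.7329.
t − 10 = e^3.7329 = 41.798, so t = 51.798.
T = 100·t = 5180 K → 5200 K to the nearest 100 K.

5200 K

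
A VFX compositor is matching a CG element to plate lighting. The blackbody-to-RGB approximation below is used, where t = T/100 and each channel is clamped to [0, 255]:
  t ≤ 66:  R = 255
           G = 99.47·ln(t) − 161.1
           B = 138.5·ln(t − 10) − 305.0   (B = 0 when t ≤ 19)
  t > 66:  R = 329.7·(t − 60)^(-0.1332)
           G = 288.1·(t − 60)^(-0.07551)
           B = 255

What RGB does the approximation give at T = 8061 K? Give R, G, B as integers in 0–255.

R=220, G=229, B=255

t = 8061/100 = 80.61; the t > 66 branch applies.
R = 329.7·(80.61 − 60)^(-0.1332) = 329.7·20.61^(-0.1332) = 329.7·0.66829 = 220.335.
G = 288.1·(80.61 − 60)^(-0.07551) = 288.1·20.61^(-0.07551) = 288.1·0.79575 = 229.254.
B = 255 by definition for t > 66.
Rounded: (220, 229, 255).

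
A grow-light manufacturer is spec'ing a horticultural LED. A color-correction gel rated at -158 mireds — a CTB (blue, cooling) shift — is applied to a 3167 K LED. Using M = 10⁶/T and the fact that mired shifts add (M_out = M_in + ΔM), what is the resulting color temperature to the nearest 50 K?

M_in = 10⁶/3167 = 315.76 mireds.
M_out = 315.76 + (-158) = 157.76 mireds.
T_out = 10⁶/157.76 = 6338.9 K → 6350 K.

6350 K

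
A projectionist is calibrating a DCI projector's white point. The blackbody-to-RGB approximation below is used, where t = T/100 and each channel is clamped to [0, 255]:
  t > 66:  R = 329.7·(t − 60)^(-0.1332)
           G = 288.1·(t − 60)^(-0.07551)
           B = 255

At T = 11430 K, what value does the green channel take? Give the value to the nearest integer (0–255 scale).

t = 11430/100 = 114.3; the t > 66 branch applies.
G = 288.1·(114.3 − 60)^(-0.07551) = 288.1·54.3^(-0.07551) = 288.1·0.73961 = 213.083.
Rounded: 213.

213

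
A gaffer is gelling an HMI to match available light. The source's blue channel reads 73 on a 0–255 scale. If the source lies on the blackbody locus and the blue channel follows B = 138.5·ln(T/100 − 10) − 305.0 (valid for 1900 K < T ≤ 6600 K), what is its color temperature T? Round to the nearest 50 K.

ln(t − 10) = (73 + 305.0) / 138.5 = 2.7292.
t − 10 = e^2.7292 = 15.321, so t = 25.321.
T = 100·t = 2532 K → 2550 K to the nearest 50 K.

2550 K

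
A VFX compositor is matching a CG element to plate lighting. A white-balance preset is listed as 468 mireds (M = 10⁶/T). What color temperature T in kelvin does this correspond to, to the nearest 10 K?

2140 K

T = 10⁶ / 468 = 2136.75 K → 2140 K.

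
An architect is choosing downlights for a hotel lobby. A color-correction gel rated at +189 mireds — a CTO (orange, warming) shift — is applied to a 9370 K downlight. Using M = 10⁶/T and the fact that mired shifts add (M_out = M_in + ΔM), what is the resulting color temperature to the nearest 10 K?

3380 K

M_in = 10⁶/9370 = 106.72 mireds.
M_out = 106.72 + (+189) = 295.72 mireds.
T_out = 10⁶/295.72 = 3381.5 K → 3380 K.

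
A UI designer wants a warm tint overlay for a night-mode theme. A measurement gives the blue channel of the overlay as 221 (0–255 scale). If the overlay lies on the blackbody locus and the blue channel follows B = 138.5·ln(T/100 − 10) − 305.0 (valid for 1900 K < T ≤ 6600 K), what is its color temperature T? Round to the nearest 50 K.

ln(t − 10) = (221 + 305.0) / 138.5 = 3.7978.
t − 10 = e^3.7978 = 44.604, so t = 54.604.
T = 100·t = 5460 K → 5450 K to the nearest 50 K.

5450 K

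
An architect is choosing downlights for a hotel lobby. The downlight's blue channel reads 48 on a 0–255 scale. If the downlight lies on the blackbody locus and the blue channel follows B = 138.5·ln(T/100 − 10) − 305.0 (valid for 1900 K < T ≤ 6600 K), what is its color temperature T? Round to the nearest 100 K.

2300 K

ln(t − 10) = (48 + 305.0) / 138.5 = 2.5487.
t − 10 = e^2.5487 = 12.791, so t = 22.791.
T = 100·t = 2279 K → 2300 K to the nearest 100 K.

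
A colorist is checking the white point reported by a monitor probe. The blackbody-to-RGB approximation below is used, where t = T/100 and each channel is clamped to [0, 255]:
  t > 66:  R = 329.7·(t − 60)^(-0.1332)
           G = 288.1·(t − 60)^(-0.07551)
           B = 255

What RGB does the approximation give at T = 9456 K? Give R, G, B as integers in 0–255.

t = 9456/100 = 94.56; the t > 66 branch applies.
R = 329.7·(94.56 − 60)^(-0.1332) = 329.7·34.56^(-0.1332) = 329.7·0.62382 = 205.675.
G = 288.1·(94.56 − 60)^(-0.07551) = 288.1·34.56^(-0.07551) = 288.1·0.76528 = 220.478.
B = 255 by definition for t > 66.
Rounded: (206, 220, 255).

R=206, G=220, B=255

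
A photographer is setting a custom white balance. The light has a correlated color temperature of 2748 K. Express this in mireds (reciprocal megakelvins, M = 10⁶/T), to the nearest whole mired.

M = 10⁶ / 2748 = 363.901 → 364 mireds.

364 mireds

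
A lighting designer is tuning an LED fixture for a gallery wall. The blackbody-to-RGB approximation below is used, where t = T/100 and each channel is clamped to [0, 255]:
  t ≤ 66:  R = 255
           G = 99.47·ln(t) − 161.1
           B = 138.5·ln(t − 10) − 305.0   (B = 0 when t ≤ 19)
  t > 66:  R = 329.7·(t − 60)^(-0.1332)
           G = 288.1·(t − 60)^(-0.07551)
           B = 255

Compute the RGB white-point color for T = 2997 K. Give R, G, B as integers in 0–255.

R=255, G=177, B=110

t = 2997/100 = 29.97; the t ≤ 66 branch applies.
R = 255 by definition for t ≤ 66.
G = 99.47·ln 29.97 − 161.1 = 99.47·3.4002 − 161.1 = 177.118.
B = 138.5·ln(29.97 − 10) − 305.0 = 138.5·ln 19.97 − 305.0 = 138.5·2.9942 − 305.0 = 109.701.
Rounded: (255, 177, 110).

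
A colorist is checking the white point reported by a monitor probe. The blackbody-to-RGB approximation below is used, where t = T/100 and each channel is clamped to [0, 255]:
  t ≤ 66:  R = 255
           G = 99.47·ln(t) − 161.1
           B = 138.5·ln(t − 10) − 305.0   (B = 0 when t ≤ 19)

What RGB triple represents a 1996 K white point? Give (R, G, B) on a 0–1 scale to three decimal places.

t = 1996/100 = 19.96; the t ≤ 66 branch applies.
R = 255 by definition for t ≤ 66.
G = 99.47·ln 19.96 − 161.1 = 99.47·2.9937 − 161.1 = 136.686.
B = 138.5·ln(19.96 − 10) − 305.0 = 138.5·ln 9.96 − 305.0 = 138.5·2.2986 − 305.0 = 13.353.
Dividing each by 255: (1.0000, 0.5360, 0.0524) → (1.000, 0.536, 0.052).

(1.000, 0.536, 0.052)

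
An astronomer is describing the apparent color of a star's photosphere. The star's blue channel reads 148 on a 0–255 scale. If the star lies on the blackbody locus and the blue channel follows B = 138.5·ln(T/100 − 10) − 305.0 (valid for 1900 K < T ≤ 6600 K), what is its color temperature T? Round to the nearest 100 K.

ln(t − 10) = (148 + 305.0) / 138.5 = 3.2708.
t − 10 = e^3.2708 = 26.331, so t = 36.331.
T = 100·t = 3633 K → 3600 K to the nearest 100 K.

3600 K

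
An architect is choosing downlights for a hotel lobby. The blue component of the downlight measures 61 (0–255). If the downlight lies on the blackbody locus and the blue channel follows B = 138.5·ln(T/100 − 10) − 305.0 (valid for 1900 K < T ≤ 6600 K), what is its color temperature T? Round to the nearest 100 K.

ln(t − 10) = (61 + 305.0) / 138.5 = 2.6426.
t − 10 = e^2.6426 = 14.050, so t = 24.050.
T = 100·t = 2405 K → 2400 K to the nearest 100 K.

2400 K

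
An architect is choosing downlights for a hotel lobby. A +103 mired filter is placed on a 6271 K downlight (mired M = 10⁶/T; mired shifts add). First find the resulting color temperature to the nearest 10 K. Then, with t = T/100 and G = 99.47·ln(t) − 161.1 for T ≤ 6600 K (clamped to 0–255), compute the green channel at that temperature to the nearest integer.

201

M_in = 10⁶/6271 = 159.46; M_out = 159.46 + (+103) = 262.46.
T_out = 10⁶/262.46 = 3810.0 K → 3810 K; t = 38.1.
G = 99.47·ln 38.1 − 161.1 = 99.47·3.6402 − 161.1 = 200.992.
Rounded: 201.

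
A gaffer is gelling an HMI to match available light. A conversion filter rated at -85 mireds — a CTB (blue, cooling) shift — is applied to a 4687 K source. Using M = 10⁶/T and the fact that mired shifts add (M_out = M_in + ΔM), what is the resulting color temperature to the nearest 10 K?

M_in = 10⁶/4687 = 213.36 mireds.
M_out = 213.36 + (-85) = 128.36 mireds.
T_out = 10⁶/128.36 = 7790.8 K → 7790 K.

7790 K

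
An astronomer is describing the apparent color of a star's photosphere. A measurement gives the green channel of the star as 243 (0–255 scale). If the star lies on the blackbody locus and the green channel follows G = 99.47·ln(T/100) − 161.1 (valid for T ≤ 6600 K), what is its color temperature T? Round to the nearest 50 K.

5800 K

ln t = (243 + 161.1) / 99.47 = 4.0625.
t = e^4.0625 = 58.121.
T = 100·t = 5812 K → 5800 K to the nearest 50 K.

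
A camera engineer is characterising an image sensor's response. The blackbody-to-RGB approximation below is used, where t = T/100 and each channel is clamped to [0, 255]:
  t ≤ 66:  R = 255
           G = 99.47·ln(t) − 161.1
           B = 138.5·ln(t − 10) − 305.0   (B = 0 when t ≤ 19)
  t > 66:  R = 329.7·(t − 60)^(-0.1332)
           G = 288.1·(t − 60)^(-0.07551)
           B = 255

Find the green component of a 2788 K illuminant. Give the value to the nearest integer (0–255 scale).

170

t = 2788/100 = 27.88; the t ≤ 66 branch applies.
G = 99.47·ln 27.88 − 161.1 = 99.47·3.3279 − 161.1 = 169.927.
Rounded: 170.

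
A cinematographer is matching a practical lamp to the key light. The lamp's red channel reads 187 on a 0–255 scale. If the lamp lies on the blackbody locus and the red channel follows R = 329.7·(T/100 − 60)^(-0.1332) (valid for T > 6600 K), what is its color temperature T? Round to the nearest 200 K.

13000 K

(t − 60)^(-0.1332) = 187/329.7 = 0.56718.
t − 60 = 0.56718^(1/-0.1332) = 0.56718^(-7.508) = 70.620, so t = 130.620.
T = 100·t = 13062 K → 13000 K to the nearest 200 K.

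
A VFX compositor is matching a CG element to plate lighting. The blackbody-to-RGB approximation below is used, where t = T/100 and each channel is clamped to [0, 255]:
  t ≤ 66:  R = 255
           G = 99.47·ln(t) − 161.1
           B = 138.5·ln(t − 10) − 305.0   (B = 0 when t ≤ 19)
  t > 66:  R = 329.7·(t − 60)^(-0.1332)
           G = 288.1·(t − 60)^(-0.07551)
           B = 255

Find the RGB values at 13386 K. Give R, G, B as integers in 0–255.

t = 13386/100 = 133.86; the t > 66 branch applies.
R = 329.7·(133.86 − 60)^(-0.1332) = 329.7·73.86^(-0.1332) = 329.7·0.56380 = 185.886.
G = 288.1·(133.86 − 60)^(-0.07551) = 288.1·73.86^(-0.07551) = 288.1·0.72263 = 208.190.
B = 255 by definition for t > 66.
Rounded: (186, 208, 255).

R=186, G=208, B=255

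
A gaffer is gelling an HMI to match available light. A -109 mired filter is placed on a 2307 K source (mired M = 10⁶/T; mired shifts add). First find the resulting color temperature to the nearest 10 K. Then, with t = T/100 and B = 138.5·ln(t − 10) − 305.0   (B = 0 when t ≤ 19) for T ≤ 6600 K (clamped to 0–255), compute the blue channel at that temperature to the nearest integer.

115

M_in = 10⁶/2307 = 433.46; M_out = 433.46 + (-109) = 324.46.
T_out = 10⁶/324.46 = 3082.0 K → 3080 K; t = 30.8.
B = 138.5·ln(30.8 − 10) − 305.0 = 138.5·ln 20.8 − 305.0 = 138.5·3.0350 − 305.0 = 115.341.
Rounded: 115.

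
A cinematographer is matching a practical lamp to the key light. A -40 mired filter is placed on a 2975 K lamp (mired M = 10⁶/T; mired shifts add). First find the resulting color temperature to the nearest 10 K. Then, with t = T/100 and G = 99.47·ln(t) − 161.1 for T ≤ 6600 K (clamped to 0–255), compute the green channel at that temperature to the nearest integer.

189

M_in = 10⁶/2975 = 336.13; M_out = 336.13 + (-40) = 296.13.
T_out = 10⁶/296.13 = 3376.8 K → 3380 K; t = 33.8.
G = 99.47·ln 33.8 − 161.1 = 99.47·3.5205 − 161.1 = 189.080.
Rounded: 189.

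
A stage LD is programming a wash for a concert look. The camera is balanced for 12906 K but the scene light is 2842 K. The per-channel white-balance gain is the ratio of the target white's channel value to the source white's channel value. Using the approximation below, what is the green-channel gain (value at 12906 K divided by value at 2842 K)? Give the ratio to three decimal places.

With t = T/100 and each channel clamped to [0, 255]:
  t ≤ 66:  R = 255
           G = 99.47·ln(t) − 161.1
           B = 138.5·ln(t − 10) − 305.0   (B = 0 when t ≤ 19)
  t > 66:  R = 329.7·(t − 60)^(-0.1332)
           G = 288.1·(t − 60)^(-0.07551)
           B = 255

1.218

At 2842 K (t = 28.42):
  G = 99.47·ln 28.42 − 161.1 = 99.47·3.3471 − 161.1 = 171.835.
At 12906 K (t = 129.06):
  G = 288.1·(129.06 − 60)^(-0.07551) = 288.1·69.06^(-0.07551) = 288.1·0.72631 = 209.249.
Gain = 209.249 / 171.835 = 1.2177 → 1.218.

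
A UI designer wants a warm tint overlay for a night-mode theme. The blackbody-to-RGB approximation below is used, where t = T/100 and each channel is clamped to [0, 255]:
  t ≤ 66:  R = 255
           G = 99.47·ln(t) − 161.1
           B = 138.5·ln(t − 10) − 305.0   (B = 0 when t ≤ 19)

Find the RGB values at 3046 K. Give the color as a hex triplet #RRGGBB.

#FFB371

t = 3046/100 = 30.46; the t ≤ 66 branch applies.
R = 255 by definition for t ≤ 66.
G = 99.47·ln 30.46 − 161.1 = 99.47·3.4164 − 161.1 = 178.731.
B = 138.5·ln(30.46 − 10) − 305.0 = 138.5·ln 20.46 − 305.0 = 138.5·3.0185 − 305.0 = 113.058.
Rounded: (255, 179, 113).
In hex: #FFB371.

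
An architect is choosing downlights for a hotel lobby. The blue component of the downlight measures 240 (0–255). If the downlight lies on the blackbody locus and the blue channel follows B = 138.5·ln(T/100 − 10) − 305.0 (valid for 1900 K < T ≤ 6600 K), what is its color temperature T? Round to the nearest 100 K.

ln(t − 10) = (240 + 305.0) / 138.5 = 3.9350.
t − 10 = e^3.9350 = 51.163, so t = 61.163.
T = 100·t = 6116 K → 6100 K to the nearest 100 K.

6100 K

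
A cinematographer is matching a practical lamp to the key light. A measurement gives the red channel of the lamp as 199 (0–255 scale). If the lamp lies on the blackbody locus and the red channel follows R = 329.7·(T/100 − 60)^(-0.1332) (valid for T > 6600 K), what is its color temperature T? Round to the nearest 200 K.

10400 K

(t − 60)^(-0.1332) = 199/329.7 = 0.60358.
t − 60 = 0.60358^(1/-0.1332) = 0.60358^(-7.508) = 44.273, so t = 104.273.
T = 100·t = 10427 K → 10400 K to the nearest 200 K.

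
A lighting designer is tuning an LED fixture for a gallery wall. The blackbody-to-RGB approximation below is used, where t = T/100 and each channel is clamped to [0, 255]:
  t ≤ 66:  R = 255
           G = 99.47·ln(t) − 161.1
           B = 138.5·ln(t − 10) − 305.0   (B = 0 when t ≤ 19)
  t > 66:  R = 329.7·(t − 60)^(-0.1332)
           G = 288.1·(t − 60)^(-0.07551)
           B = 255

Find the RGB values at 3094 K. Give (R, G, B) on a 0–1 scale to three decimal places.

t = 3094/100 = 30.94; the t ≤ 66 branch applies.
R = 255 by definition for t ≤ 66.
G = 99.47·ln 30.94 − 161.1 = 99.47·3.4320 − 161.1 = 180.286.
B = 138.5·ln(30.94 − 10) − 305.0 = 138.5·ln 20.94 − 305.0 = 138.5·3.0417 − 305.0 = 116.270.
Dividing each by 255: (1.0000, 0.7070, 0.4560) → (1.000, 0.707, 0.456).

(1.000, 0.707, 0.456)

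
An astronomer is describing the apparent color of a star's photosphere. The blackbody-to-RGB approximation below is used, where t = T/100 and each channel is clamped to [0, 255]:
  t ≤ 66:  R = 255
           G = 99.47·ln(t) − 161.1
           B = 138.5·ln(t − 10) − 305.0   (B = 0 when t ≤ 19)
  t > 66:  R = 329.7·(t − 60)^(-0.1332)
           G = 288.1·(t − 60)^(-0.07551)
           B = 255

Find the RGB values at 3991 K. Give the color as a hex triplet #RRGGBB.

t = 3991/100 = 39.91; the t ≤ 66 branch applies.
R = 255 by definition for t ≤ 66.
G = 99.47·ln 39.91 − 161.1 = 99.47·3.6866 − 161.1 = 205.609.
B = 138.5·ln(39.91 − 10) − 305.0 = 138.5·ln 29.91 − 305.0 = 138.5·3.3982 − 305.0 = 165.650.
Rounded: (255, 206, 166).
In hex: #FFCEA6.

#FFCEA6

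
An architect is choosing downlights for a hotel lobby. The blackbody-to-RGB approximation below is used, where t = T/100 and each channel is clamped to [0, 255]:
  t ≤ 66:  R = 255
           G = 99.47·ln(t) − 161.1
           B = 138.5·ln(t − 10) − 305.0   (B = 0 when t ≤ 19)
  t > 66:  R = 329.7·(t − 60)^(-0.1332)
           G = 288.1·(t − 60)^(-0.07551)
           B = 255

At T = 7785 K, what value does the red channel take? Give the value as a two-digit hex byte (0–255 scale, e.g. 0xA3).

t = 7785/100 = 77.85; the t > 66 branch applies.
R = 329.7·(77.85 − 60)^(-0.1332) = 329.7·17.85^(-0.1332) = 329.7·0.68121 = 224.595.
Rounded: 225; in hex, 0xE1.

0xE1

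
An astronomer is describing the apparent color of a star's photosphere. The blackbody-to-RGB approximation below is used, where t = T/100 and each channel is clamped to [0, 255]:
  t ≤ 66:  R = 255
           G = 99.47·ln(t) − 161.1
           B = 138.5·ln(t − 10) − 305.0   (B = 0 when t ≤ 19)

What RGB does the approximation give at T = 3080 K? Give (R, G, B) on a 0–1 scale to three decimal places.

t = 3080/100 = 30.8; the t ≤ 66 branch applies.
R = 255 by definition for t ≤ 66.
G = 99.47·ln 30.8 − 161.1 = 99.47·3.4275 − 161.1 = 179.835.
B = 138.5·ln(30.8 − 10) − 305.0 = 138.5·ln 20.8 − 305.0 = 138.5·3.0350 − 305.0 = 115.341.
Dividing each by 255: (1.0000, 0.7052, 0.4523) → (1.000, 0.705, 0.452).

(1.000, 0.705, 0.452)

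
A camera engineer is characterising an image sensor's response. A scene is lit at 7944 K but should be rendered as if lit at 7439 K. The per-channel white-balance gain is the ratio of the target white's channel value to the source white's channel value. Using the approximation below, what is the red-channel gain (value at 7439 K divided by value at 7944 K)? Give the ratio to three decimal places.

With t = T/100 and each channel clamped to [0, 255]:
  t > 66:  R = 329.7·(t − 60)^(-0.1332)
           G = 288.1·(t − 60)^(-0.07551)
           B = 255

1.041

At 7944 K (t = 79.44):
  R = 329.7·(79.44 − 60)^(-0.1332) = 329.7·19.44^(-0.1332) = 329.7·0.67351 = 222.057.
At 7439 K (t = 74.39):
  R = 329.7·(74.39 − 60)^(-0.1332) = 329.7·14.39^(-0.1332) = 329.7·0.70105 = 231.135.
Gain = 231.135 / 222.057 = 1.0409 → 1.041.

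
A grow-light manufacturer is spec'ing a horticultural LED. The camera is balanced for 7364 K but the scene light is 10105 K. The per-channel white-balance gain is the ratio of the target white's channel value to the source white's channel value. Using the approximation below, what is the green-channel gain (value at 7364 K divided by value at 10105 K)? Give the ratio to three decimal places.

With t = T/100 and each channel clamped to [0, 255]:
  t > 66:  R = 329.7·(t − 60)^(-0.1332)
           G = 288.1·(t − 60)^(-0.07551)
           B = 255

1.087

At 10105 K (t = 101.05):
  G = 288.1·(101.05 − 60)^(-0.07551) = 288.1·41.05^(-0.07551) = 288.1·0.75540 = 217.632.
At 7364 K (t = 73.64):
  G = 288.1·(73.64 − 60)^(-0.07551) = 288.1·13.64^(-0.07551) = 288.1·0.82094 = 236.512.
Gain = 236.512 / 217.632 = 1.0868 → 1.087.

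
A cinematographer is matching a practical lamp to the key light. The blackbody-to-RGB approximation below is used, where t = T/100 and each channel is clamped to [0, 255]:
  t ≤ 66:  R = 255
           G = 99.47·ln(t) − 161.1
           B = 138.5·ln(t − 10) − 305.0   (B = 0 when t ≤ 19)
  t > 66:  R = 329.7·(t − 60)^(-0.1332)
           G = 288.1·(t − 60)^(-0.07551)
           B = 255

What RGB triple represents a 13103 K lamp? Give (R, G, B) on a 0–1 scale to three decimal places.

t = 13103/100 = 131.03; the t > 66 branch applies.
R = 329.7·(131.03 − 60)^(-0.1332) = 329.7·71.03^(-0.1332) = 329.7·0.56675 = 186.856.
G = 288.1·(131.03 − 60)^(-0.07551) = 288.1·71.03^(-0.07551) = 288.1·0.72477 = 208.805.
B = 255 by definition for t > 66.
Dividing each by 255: (0.7328, 0.8188, 1.0000) → (0.733, 0.819, 1.000).

(0.733, 0.819, 1.000)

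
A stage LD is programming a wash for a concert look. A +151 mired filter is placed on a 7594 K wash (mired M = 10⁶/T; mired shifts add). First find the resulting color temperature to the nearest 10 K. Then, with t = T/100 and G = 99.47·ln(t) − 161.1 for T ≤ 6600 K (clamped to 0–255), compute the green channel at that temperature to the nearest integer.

M_in = 10⁶/7594 = 131.68; M_out = 131.68 + (+151) = 282.68.
T_out = 10⁶/282.68 = 3537.5 K → 3540 K; t = 35.4.
G = 99.47·ln 35.4 − 161.1 = 99.47·3.5667 − 161.1 = 193.681.
Rounded: 194.

194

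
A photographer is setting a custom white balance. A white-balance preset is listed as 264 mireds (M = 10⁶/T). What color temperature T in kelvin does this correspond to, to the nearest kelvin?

3788 K

T = 10⁶ / 264 = 3787.88 K → 3788 K.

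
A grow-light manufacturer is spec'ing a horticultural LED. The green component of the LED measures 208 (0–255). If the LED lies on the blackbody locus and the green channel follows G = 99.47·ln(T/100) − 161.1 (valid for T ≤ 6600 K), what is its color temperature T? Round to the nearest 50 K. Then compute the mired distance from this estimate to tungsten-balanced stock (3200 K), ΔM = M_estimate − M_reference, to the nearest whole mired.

ln t = (208 + 161.1) / 99.47 = 3.7107.
t = e^3.7107 = 40.881.
T = 100·t = 4088 K → 4100 K to the nearest 50 K.
M_estimate = 10⁶/4100 = 243.90; M_reference = 10⁶/3200 = 312.50.
ΔM = 243.90 − 312.50 = -68.60 → -69 mireds.

-69 mireds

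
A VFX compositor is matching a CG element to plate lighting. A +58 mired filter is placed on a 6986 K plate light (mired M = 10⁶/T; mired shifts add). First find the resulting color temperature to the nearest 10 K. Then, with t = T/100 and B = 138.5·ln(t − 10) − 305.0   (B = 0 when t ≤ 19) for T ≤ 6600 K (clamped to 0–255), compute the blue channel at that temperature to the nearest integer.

205

M_in = 10⁶/6986 = 143.14; M_out = 143.14 + (+58) = 201.14.
T_out = 10⁶/201.14 = 4971.6 K → 4970 K; t = 49.7.
B = 138.5·ln(49.7 − 10) − 305.0 = 138.5·ln 39.7 − 305.0 = 138.5·3.6814 − 305.0 = 204.867.
Rounded: 205.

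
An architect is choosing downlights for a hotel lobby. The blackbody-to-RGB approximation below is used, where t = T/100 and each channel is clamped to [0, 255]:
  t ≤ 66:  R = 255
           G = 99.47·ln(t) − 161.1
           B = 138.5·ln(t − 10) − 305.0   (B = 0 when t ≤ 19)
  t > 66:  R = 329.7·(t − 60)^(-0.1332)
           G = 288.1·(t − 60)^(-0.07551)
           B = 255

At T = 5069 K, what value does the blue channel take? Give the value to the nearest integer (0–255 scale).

t = 5069/100 = 50.69; the t ≤ 66 branch applies.
B = 138.5·ln(50.69 − 10) − 305.0 = 138.5·ln 40.69 − 305.0 = 138.5·3.7060 − 305.0 = 208.279.
Rounded: 208.

208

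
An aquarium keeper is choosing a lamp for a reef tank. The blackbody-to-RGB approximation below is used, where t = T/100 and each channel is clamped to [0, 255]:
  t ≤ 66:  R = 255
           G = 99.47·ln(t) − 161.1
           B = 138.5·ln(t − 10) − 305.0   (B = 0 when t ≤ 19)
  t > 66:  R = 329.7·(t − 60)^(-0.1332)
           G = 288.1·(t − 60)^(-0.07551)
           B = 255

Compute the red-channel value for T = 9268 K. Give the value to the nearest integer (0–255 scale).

t = 9268/100 = 92.68; the t > 66 branch applies.
R = 329.7·(92.68 − 60)^(-0.1332) = 329.7·32.68^(-0.1332) = 329.7·0.62849 = 207.213.
Rounded: 207.

207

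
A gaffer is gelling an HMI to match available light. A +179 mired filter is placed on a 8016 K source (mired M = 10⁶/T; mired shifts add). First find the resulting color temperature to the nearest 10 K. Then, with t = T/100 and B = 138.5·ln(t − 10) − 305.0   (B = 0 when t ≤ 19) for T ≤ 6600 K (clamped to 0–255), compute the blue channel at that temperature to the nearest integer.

M_in = 10⁶/8016 = 124.75; M_out = 124.75 + (+179) = 303.75.
T_out = 10⁶/303.75 = 3292.2 K → 3290 K; t = 32.9.
B = 138.5·ln(32.9 − 10) − 305.0 = 138.5·ln 22.9 − 305.0 = 138.5·3.1311 − 305.0 = 128.662.
Rounded: 129.

129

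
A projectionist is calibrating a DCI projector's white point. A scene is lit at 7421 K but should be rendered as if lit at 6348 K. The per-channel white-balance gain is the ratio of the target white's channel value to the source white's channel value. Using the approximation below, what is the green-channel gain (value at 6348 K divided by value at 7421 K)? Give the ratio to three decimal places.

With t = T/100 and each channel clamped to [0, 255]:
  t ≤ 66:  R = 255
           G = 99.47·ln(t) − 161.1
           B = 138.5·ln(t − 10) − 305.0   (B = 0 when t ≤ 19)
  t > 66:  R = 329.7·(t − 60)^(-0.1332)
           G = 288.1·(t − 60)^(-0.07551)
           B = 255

1.068

At 7421 K (t = 74.21):
  G = 288.1·(74.21 − 60)^(-0.07551) = 288.1·14.21^(-0.07551) = 288.1·0.81840 = 235.782.
At 6348 K (t = 63.48):
  G = 99.47·ln 63.48 − 161.1 = 99.47·4.1507 − 161.1 = 251.773.
Gain = 251.773 / 235.782 = 1.0678 → 1.068.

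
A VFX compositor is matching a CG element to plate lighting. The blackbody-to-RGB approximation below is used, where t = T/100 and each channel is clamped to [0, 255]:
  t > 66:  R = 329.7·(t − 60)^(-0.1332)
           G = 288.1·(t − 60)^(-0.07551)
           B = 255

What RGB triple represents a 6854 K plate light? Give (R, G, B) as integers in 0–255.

(248, 245, 255)

t = 6854/100 = 68.54; the t > 66 branch applies.
R = 329.7·(68.54 − 60)^(-0.1332) = 329.7·8.54^(-0.1332) = 329.7·0.75150 = 247.770.
G = 288.1·(68.54 − 60)^(-0.07551) = 288.1·8.54^(-0.07551) = 288.1·0.85048 = 245.024.
B = 255 by definition for t > 66.
Rounded: (248, 245, 255).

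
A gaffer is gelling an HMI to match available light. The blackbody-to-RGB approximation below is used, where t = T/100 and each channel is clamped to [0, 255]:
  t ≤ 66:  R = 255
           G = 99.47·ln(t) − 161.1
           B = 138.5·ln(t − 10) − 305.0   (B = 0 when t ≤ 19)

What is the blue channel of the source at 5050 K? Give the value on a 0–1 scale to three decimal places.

t = 5050/100 = 50.5; the t ≤ 66 branch applies.
B = 138.5·ln(50.5 − 10) − 305.0 = 138.5·ln 40.5 − 305.0 = 138.5·3.7013 − 305.0 = 207.630.
On a 0–1 scale: 207.630/255 = 0.8142 → 0.814.

0.814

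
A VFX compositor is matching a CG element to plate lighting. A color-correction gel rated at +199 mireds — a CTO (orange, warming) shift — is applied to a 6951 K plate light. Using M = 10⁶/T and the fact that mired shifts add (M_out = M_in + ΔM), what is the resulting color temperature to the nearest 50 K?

M_in = 10⁶/6951 = 143.86 mireds.
M_out = 143.86 + (+199) = 342.86 mireds.
T_out = 10⁶/342.86 = 2916.6 K → 2900 K.

2900 K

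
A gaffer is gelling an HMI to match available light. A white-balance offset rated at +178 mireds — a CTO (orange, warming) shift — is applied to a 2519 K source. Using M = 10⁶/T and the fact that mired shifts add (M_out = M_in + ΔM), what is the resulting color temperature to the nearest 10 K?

1740 K

M_in = 10⁶/2519 = 396.98 mireds.
M_out = 396.98 + (+178) = 574.98 mireds.
T_out = 10⁶/574.98 = 1739.2 K → 1740 K.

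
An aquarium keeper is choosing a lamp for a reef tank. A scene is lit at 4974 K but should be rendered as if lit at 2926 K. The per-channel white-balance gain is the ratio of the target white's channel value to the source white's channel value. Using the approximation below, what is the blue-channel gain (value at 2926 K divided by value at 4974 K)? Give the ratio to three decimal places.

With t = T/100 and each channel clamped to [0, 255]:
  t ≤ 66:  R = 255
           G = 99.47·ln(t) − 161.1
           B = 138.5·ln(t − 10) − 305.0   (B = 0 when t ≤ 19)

0.511

At 4974 K (t = 49.74):
  B = 138.5·ln(49.74 − 10) − 305.0 = 138.5·ln 39.74 − 305.0 = 138.5·3.6824 − 305.0 = 205.007.
At 2926 K (t = 29.26):
  B = 138.5·ln(29.26 − 10) − 305.0 = 138.5·ln 19.26 − 305.0 = 138.5·2.9580 − 305.0 = 104.687.
Gain = 104.687 / 205.007 = 0.5107 → 0.511.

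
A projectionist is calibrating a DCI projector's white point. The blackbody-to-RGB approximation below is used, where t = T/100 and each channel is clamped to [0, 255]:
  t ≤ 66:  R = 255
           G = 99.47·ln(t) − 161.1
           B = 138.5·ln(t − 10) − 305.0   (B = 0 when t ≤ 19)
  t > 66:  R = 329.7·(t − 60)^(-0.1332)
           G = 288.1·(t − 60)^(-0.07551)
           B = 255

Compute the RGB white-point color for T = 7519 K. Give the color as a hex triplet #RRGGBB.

#E5EBFF

t = 7519/100 = 75.19; the t > 66 branch applies.
R = 329.7·(75.19 − 60)^(-0.1332) = 329.7·15.19^(-0.1332) = 329.7·0.69601 = 229.475.
G = 288.1·(75.19 − 60)^(-0.07551) = 288.1·15.19^(-0.07551) = 288.1·0.81429 = 234.598.
B = 255 by definition for t > 66.
Rounded: (229, 235, 255).
In hex: #E5EBFF.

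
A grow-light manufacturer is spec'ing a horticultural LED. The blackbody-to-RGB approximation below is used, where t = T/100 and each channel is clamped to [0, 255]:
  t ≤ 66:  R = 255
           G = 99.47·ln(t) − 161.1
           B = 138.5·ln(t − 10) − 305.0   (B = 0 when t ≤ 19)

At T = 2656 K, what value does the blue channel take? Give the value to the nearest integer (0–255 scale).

84

t = 2656/100 = 26.56; the t ≤ 66 branch applies.
B = 138.5·ln(26.56 − 10) − 305.0 = 138.5·ln 16.56 − 305.0 = 138.5·2.8070 − 305.0 = 83.768.
Rounded: 84.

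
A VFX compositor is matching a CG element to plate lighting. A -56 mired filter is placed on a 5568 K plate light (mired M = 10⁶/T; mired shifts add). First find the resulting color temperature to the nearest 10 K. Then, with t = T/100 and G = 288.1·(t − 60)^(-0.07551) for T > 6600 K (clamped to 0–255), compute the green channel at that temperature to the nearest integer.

229

M_in = 10⁶/5568 = 179.60; M_out = 179.60 + (-56) = 123.60.
T_out = 10⁶/123.60 = 8090.8 K → 8090 K; t = 80.9.
G = 288.1·(80.9 − 60)^(-0.07551) = 288.1·20.9^(-0.07551) = 288.1·0.79491 = 229.012.
Rounded: 229.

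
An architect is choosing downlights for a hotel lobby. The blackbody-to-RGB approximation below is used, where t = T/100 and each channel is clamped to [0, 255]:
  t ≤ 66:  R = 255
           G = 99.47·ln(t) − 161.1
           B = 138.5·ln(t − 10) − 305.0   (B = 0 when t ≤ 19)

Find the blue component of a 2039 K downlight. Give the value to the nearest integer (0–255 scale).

t = 2039/100 = 20.39; the t ≤ 66 branch applies.
B = 138.5·ln(20.39 − 10) − 305.0 = 138.5·ln 10.39 − 305.0 = 138.5·2.3408 − 305.0 = 19.207.
Rounded: 19.

19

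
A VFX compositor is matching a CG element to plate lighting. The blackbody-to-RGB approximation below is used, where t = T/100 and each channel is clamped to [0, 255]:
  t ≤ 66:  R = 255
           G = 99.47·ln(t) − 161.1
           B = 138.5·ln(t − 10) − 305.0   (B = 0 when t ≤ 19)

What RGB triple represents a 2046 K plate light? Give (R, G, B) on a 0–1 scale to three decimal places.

t = 2046/100 = 20.46; the t ≤ 66 branch applies.
R = 255 by definition for t ≤ 66.
G = 99.47·ln 20.46 − 161.1 = 99.47·3.0185 − 161.1 = 139.147.
B = 138.5·ln(20.46 − 10) − 305.0 = 138.5·ln 10.46 − 305.0 = 138.5·2.3476 − 305.0 = 20.137.
Dividing each by 255: (1.0000, 0.5457, 0.0790) → (1.000, 0.546, 0.079).

(1.000, 0.546, 0.079)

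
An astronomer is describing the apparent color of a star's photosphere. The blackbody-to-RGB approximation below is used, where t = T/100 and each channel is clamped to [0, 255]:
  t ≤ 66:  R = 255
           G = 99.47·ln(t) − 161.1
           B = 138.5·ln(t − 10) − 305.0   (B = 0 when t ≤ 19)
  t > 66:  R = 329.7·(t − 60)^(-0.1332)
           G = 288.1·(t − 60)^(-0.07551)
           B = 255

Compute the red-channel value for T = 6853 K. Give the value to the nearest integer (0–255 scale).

t = 6853/100 = 68.53; the t > 66 branch applies.
R = 329.7·(68.53 − 60)^(-0.1332) = 329.7·8.53^(-0.1332) = 329.7·0.75162 = 247.809.
Rounded: 248.

248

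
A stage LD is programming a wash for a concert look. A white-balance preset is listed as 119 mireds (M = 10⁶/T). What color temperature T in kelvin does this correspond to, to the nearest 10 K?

8400 K

T = 10⁶ / 119 = 8403.36 K → 8400 K.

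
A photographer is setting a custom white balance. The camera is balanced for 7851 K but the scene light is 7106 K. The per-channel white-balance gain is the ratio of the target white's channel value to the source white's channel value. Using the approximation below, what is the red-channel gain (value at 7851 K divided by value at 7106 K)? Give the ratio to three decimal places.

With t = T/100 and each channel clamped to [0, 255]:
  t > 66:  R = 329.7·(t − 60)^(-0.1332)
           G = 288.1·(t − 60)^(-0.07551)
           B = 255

At 7106 K (t = 71.06):
  R = 329.7·(71.06 − 60)^(-0.1332) = 329.7·11.06^(-0.1332) = 329.7·0.72606 = 239.382.
At 7851 K (t = 78.51):
  R = 329.7·(78.51 − 60)^(-0.1332) = 329.7·18.51^(-0.1332) = 329.7·0.67792 = 223.512.
Gain = 223.512 / 239.382 = 0.9337 → 0.934.

0.934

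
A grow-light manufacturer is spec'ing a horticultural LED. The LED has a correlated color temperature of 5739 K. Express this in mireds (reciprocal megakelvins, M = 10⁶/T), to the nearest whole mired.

M = 10⁶ / 5739 = 174.246 → 174 mireds.

174 mireds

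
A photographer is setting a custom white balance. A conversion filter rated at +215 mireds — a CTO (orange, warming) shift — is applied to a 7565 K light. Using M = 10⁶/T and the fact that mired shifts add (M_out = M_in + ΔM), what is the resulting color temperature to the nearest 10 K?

M_in = 10⁶/7565 = 132.19 mireds.
M_out = 132.19 + (+215) = 347.19 mireds.
T_out = 10⁶/347.19 = 2880.3 K → 2880 K.

2880 K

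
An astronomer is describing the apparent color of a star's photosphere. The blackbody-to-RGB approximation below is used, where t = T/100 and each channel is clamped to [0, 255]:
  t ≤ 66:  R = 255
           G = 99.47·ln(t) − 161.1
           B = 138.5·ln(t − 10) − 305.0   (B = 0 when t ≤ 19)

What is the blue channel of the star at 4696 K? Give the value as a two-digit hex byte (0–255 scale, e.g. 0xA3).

0xC3

t = 4696/100 = 46.96; the t ≤ 66 branch applies.
B = 138.5·ln(46.96 − 10) − 305.0 = 138.5·ln 36.96 − 305.0 = 138.5·3.6098 − 305.0 = 194.962.
Rounded: 195; in hex, 0xC3.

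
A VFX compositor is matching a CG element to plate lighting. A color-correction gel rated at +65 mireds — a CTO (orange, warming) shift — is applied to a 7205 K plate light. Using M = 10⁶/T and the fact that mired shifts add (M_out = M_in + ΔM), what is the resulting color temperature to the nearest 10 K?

M_in = 10⁶/7205 = 138.79 mireds.
M_out = 138.79 + (+65) = 203.79 mireds.
T_out = 10⁶/203.79 = 4907.0 K → 4910 K.

4910 K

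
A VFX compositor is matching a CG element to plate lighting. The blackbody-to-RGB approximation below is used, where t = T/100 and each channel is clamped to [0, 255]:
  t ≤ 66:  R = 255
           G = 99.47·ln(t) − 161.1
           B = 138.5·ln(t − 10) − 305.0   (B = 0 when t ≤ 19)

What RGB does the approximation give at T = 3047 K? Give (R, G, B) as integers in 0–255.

(255, 179, 113)

t = 3047/100 = 30.47; the t ≤ 66 branch applies.
R = 255 by definition for t ≤ 66.
G = 99.47·ln 30.47 − 161.1 = 99.47·3.4167 − 161.1 = 178.763.
B = 138.5·ln(30.47 − 10) − 305.0 = 138.5·ln 20.47 − 305.0 = 138.5·3.0190 − 305.0 = 113.126.
Rounded: (255, 179, 113).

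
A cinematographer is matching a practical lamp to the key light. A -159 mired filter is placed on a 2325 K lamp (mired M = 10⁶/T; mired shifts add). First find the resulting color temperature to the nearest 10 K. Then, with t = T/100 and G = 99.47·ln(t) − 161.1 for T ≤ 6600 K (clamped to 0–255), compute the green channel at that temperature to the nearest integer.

M_in = 10⁶/2325 = 430.11; M_out = 430.11 + (-159) = 271.11.
T_out = 10⁶/271.11 = 3688.6 K → 3690 K; t = 36.9.
G = 99.47·ln 36.9 − 161.1 = 99.47·3.6082 − 161.1 = 197.809.
Rounded: 198.

198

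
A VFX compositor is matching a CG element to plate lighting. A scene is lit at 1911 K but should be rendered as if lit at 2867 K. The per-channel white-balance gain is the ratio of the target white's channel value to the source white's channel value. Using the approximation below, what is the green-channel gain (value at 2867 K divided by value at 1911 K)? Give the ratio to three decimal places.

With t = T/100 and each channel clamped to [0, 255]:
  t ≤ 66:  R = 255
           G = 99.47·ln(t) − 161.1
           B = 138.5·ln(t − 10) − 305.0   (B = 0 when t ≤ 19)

At 1911 K (t = 19.11):
  G = 99.47·ln 19.11 − 161.1 = 99.47·2.9502 − 161.1 = 132.358.
At 2867 K (t = 28.67):
  G = 99.47·ln 28.67 − 161.1 = 99.47·3.3559 − 161.1 = 172.707.
Gain = 172.707 / 132.358 = 1.3048 → 1.305.

1.305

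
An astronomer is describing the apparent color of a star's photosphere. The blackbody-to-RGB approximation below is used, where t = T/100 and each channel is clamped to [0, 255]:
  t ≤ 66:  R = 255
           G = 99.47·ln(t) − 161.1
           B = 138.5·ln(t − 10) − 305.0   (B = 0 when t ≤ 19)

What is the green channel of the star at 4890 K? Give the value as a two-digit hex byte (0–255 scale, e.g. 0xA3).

0xE2

t = 4890/100 = 48.9; the t ≤ 66 branch applies.
G = 99.47·ln 48.9 − 161.1 = 99.47·3.8898 − 161.1 = 225.816.
Rounded: 226; in hex, 0xE2.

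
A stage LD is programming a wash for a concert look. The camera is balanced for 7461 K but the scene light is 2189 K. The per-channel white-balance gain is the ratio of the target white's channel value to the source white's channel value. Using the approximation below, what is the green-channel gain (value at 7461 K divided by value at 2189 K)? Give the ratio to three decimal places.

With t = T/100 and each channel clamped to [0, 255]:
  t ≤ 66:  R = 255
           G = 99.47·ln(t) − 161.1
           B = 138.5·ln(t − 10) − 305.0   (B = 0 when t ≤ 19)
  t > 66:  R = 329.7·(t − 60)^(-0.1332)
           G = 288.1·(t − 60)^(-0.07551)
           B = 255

At 2189 K (t = 21.89):
  G = 99.47·ln 21.89 − 161.1 = 99.47·3.0860 − 161.1 = 145.867.
At 7461 K (t = 74.61):
  G = 288.1·(74.61 − 60)^(-0.07551) = 288.1·14.61^(-0.07551) = 288.1·0.81669 = 235.288.
Gain = 235.288 / 145.867 = 1.6130 → 1.613.

1.613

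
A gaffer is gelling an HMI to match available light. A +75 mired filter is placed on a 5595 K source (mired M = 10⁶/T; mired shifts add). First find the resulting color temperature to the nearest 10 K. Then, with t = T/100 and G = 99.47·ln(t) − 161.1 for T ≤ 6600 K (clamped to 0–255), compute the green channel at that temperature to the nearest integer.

M_in = 10⁶/5595 = 178.73; M_out = 178.73 + (+75) = 253.73.
T_out = 10⁶/253.73 = 3941.2 K → 3940 K; t = 39.4.
G = 99.47·ln 39.4 − 161.1 = 99.47·3.6738 − 161.1 = 204.329.
Rounded: 204.

204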